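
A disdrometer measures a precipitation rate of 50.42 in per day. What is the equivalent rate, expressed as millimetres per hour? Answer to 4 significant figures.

50.42 in/day × 25.4 mm/in × 0.0416667 day/hour = 53.36 mm/hour.

53.36 mm/hour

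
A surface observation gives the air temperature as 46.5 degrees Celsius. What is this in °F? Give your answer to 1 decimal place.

°F = °C × 9/5 + 32 = 46.5 × 1.8 + 32 = 115.7 °F.

115.7 °F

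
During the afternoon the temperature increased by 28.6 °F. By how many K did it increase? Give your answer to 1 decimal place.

15.9 K

Converting a difference, only the 9/5 scale factor applies: ΔK = 28.6 × 0.5556 = 15.9 K.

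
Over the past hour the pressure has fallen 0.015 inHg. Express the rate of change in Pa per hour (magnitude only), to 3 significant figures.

50.8 Pa per hour

0.015 inHg / 1 h × 3386.39 Pa/inHg = 50.8 Pa/h.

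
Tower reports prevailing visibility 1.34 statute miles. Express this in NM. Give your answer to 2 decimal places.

1.16 nmi

1 SM = 0.868976 nmi, so 1.34 × 0.868976 = 1.16 nmi.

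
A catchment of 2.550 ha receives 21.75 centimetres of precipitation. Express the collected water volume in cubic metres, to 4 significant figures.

Depth: 21.75 cm × 10 = 217.5 mm.
Area: 2.550 ha = 25500 m².
1 mm over 1 m² is 1 L, so volume = 217.5 × 25500 = 5546250 L = 5546 m³.

5546 cubic metres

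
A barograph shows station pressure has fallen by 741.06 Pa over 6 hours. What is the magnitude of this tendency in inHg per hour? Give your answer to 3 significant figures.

741.06 Pa / 6 h × 0.0002953 inHg/Pa = 0.0365 inHg/h.

0.0365 inHg per hour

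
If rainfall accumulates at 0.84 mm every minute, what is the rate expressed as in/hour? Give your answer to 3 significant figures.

1.98 in/hour

0.84 mm/minute × 0.0393701 in/mm × 60 minute/hour = 1.98 in/hour.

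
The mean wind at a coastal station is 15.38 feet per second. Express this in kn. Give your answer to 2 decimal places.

1 ft/s = 0.592484 kt, so 15.38 × 0.592484 = 9.11 kt.

9.11 kt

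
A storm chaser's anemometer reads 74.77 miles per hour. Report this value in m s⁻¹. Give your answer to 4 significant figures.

33.43 m/s

1 mph = 0.44704 m/s, so 74.77 × 0.44704 = 33.43 m/s.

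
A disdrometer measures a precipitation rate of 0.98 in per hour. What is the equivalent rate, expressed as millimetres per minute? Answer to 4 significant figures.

0.98 in/hour × 25.4 mm/in × 0.0166667 hour/minute = 0.4149 mm/minute.

0.4149 mm/minute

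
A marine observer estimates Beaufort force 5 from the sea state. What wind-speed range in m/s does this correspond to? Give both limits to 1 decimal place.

Beaufort 5 (fresh breeze) spans 8.0–10.7 m/s.

8.0 to 10.7 m/s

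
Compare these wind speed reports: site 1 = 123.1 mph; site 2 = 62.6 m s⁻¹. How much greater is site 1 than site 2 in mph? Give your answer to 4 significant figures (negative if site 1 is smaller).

-16.93 mph

site 2: 62.6 m/s = 140.0322 mph.
Difference: 123.1000 − 140.0322 = -16.93 mph.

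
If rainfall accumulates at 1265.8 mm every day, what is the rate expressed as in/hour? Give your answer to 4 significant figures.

2.076 in/hour

1265.8 mm/day × 0.0393701 in/mm × 0.0416667 day/hour = 2.076 in/hour.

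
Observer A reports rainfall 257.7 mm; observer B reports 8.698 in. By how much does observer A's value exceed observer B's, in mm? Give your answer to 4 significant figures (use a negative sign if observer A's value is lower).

36.77 mm

observer B: 8.698 in = 220.9292 mm.
Difference: 257.7000 − 220.9292 = 36.77 mm.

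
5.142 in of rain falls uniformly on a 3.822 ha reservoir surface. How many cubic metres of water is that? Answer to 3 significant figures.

4990 cubic metres

Depth: 5.142 in × 25.4 = 130.6068 mm.
Area: 3.822 ha = 38220 m².
1 mm over 1 m² is 1 L, so volume = 130.6068 × 38220 = 4991791.9 L = 4990 m³.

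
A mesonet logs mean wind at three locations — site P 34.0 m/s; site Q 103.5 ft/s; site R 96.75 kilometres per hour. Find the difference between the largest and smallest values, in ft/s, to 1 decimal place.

site P: 34.0 m/s = 111.549 ft/s.
site R: 96.75 km/h = 88.173 ft/s.
Spread: 111.549 − 88.173 = 23.4 ft/s.

23.4 ft/s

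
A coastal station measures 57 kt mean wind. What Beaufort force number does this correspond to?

57 kt lies in the Beaufort 11 band (violent storm, 56–63 kt).

Beaufort force 11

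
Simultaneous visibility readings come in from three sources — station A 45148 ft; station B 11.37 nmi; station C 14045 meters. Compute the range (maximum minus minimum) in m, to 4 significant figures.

7296 m

station A: 45148 ft = 13761.11 m.
station B: 11.37 nmi = 21057.24 m.
Spread: 21057.24 − 13761.11 = 7296 m.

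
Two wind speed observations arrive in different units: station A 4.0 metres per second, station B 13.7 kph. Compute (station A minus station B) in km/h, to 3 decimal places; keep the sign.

station A: 4.0 m/s = 14.40000 km/h.
Difference: 14.40000 − 13.70000 = 0.700 km/h.

0.700 km/h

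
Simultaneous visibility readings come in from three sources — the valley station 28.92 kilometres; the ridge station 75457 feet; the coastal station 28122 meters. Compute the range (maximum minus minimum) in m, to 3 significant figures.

the valley station: 28.92 km = 28920.00 m.
the ridge station: 75457 ft = 22999.29 m.
Spread: 28920.00 − 22999.29 = 5920 m.

5920 m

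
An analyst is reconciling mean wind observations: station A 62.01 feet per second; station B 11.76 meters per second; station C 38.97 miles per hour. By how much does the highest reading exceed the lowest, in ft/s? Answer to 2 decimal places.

23.43 ft/s

station B: 11.76 m/s = 38.5827 ft/s.
station C: 38.97 mph = 57.1560 ft/s.
Spread: 62.0100 − 38.5827 = 23.43 ft/s.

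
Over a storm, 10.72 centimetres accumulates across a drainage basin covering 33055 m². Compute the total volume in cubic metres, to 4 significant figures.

Depth: 10.72 cm × 10 = 107.2 mm.
1 mm over 1 m² is 1 L, so volume = 107.2 × 33055 = 3543496 L = 3543 m³.

3543 cubic metres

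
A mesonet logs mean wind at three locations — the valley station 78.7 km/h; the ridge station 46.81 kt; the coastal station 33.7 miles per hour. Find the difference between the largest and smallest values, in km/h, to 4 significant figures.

32.46 km/h

the ridge station: 46.81 kt = 86.6921 km/h.
the coastal station: 33.7 mph = 54.2349 km/h.
Spread: 86.6921 − 54.2349 = 32.46 km/h.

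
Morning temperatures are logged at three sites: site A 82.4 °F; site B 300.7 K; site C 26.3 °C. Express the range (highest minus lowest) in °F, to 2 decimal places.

site A: 82.4 °F = 28.000 °C.
site B: 300.7 K = 27.550 °C.
Spread: 28.000 − 26.300 = 1.700 °C = 3.06 °F.

3.06 °F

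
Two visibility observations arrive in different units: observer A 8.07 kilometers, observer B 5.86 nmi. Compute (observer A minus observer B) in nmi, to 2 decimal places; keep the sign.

observer A: 8.07 km = 4.3575 nmi.
Difference: 4.3575 − 5.8600 = -1.50 nmi.

-1.50 nmi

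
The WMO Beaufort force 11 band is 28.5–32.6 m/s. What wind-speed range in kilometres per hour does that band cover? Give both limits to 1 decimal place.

28.5–32.6 m/s × 3.6 = 102.6–117.4 km/h.

102.6 to 117.4 km/h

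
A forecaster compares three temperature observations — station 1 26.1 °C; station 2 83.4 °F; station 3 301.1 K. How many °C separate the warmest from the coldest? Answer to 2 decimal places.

2.46 °C

station 2: 83.4 °F = 28.556 °C.
station 3: 301.1 K = 27.950 °C.
Spread: 28.556 − 26.100 = 2.456 °C.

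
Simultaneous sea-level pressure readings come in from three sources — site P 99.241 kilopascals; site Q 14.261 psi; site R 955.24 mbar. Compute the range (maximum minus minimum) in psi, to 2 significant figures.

0.54 psi

site P: 99.241 kPa = 14.3937 psi.
site R: 955.24 mb = 13.8546 psi.
Spread: 14.3937 − 13.8546 = 0.54 psi.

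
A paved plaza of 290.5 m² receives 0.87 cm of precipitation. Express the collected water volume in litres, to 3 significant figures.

Depth: 0.87 cm × 10 = 8.7 mm.
1 mm over 1 m² is 1 L, so volume = 8.7 × 290.5 = 2527.35 L ≈ 2530 L.

2530 litres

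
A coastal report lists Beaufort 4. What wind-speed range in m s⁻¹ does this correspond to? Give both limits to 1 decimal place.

5.5 to 7.9 m/s

Beaufort 4 (moderate breeze) spans 5.5–7.9 m/s.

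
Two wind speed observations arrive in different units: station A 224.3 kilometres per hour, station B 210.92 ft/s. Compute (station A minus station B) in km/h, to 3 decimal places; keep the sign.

-7.138 km/h

station B: 210.92 ft/s = 231.43830 km/h.
Difference: 224.30000 − 231.43830 = -7.138 km/h.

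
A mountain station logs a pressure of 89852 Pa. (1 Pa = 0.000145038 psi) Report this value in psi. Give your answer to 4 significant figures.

1 Pa = 0.000145038 psi, so 89852 × 0.000145038 = 13.03 psi.

13.03 psi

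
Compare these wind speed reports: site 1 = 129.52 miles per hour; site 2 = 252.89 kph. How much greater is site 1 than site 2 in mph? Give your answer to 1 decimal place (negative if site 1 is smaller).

-27.6 mph

site 2: 252.89 km/h = 157.139 mph.
Difference: 129.520 − 157.139 = -27.6 mph.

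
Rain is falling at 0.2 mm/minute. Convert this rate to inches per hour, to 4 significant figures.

0.2 mm/minute × 0.0393701 in/mm × 60 minute/hour = 0.4724 in/hour.

0.4724 in/hour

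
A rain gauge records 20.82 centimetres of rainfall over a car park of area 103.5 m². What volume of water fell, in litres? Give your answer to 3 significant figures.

Depth: 20.82 cm × 10 = 208.2 mm.
1 mm over 1 m² is 1 L, so volume = 208.2 × 103.5 = 21548.7 L ≈ 21500 L.

21500 litres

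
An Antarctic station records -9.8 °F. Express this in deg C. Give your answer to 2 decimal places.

-23.22 °C

°C = (°F − 32) × 5/9 = (-9.8 − 32) / 1.8 = -23.22 °C.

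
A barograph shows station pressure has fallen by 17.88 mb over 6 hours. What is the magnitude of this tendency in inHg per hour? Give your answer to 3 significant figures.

17.88 mb / 6 h × 0.02953 inHg/mb = 0.0880 inHg/h.

0.0880 inHg per hour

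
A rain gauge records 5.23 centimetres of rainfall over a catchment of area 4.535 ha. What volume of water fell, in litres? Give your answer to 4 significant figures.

Depth: 5.23 cm × 10 = 52.3 mm.
Area: 4.535 ha = 45350 m².
1 mm over 1 m² is 1 L, so volume = 52.3 × 45350 = 2371805 L ≈ 2372000 L.

2372000 litres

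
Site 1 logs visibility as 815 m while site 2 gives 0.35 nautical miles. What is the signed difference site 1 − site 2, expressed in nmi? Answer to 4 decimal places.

site 1: 815 m = 0.440065 nmi.
Difference: 0.440065 − 0.350000 = 0.0901 nmi.

0.0901 nmi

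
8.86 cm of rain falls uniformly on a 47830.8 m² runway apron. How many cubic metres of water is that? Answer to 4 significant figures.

Depth: 8.86 cm × 10 = 88.6 mm.
1 mm over 1 m² is 1 L, so volume = 88.6 × 47830.8 = 4237808.9 L = 4238 m³.

4238 cubic metres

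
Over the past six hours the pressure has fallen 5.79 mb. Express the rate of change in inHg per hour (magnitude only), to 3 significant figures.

0.0285 inHg per hour

5.79 mb / 6 h × 0.02953 inHg/mb = 0.0285 inHg/h.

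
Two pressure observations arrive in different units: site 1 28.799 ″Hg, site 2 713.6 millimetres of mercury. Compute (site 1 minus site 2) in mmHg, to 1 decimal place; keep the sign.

17.9 mmHg

site 1: 28.799 inHg = 731.495 mmHg.
Difference: 731.495 − 713.600 = 17.9 mmHg.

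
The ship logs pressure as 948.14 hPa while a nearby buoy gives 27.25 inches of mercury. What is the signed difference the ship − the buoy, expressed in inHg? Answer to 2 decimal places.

0.75 inHg

the ship: 948.14 hPa = 27.9986 inHg.
Difference: 27.9986 − 27.2500 = 0.75 inHg.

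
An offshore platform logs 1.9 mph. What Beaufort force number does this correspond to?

Beaufort force 1

1.9 mph = 0.8 m/s, which is Beaufort 1 (light air, 0.3–1.5 m/s).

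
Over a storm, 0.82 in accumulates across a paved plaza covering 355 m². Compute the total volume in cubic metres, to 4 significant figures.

Depth: 0.82 in × 25.4 = 20.828 mm.
1 mm over 1 m² is 1 L, so volume = 20.828 × 355 = 7393.94 L = 7.394 m³.

7.394 cubic metres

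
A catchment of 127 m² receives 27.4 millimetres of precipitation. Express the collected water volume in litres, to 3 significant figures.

3480 litres

1 mm over 1 m² is 1 L, so volume = 27.4 × 127 = 3479.8 L ≈ 3480 L.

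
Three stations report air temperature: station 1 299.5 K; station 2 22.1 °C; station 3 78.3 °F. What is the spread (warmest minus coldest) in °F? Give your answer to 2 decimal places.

7.65 °F

station 1: 299.5 K = 26.350 °C.
station 3: 78.3 °F = 25.722 °C.
Spread: 26.350 − 22.100 = 4.250 °C = 7.65 °F.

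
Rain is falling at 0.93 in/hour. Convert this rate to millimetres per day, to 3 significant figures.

0.93 in/hour × 25.4 mm/in × 24 hour/day = 567 mm/day.

567 mm/day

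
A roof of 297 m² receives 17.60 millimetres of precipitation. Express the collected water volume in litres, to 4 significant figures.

5227 litres

1 mm over 1 m² is 1 L, so volume = 17.6 × 297 = 5227.2 L ≈ 5227 L.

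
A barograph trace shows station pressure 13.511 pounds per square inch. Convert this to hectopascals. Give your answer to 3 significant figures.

932 hPa

1 psi = 68.9476 hPa, so 13.511 × 68.9476 = 932 hPa.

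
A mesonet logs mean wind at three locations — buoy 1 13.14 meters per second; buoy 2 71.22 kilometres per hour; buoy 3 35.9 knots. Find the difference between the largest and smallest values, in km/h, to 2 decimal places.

buoy 1: 13.14 m/s = 47.3040 km/h.
buoy 3: 35.9 kt = 66.4868 km/h.
Spread: 71.2200 − 47.3040 = 23.92 km/h.

23.92 km/h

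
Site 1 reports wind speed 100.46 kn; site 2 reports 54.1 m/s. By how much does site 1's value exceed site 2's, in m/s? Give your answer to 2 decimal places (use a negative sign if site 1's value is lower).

site 1: 100.46 kt = 51.6811 m/s.
Difference: 51.6811 − 54.1000 = -2.42 m/s.

-2.42 m/s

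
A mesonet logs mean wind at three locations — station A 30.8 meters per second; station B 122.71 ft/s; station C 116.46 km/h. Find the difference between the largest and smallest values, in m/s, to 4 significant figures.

6.602 m/s

station B: 122.71 ft/s = 37.40201 m/s.
station C: 116.46 km/h = 32.35000 m/s.
Spread: 37.40201 − 30.80000 = 6.602 m/s.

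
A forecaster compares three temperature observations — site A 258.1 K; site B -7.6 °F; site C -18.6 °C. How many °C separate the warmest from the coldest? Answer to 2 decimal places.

6.95 °C

site A: 258.1 K = -15.050 °C.
site B: -7.6 °F = -22.000 °C.
Spread: (-15.050) − (-22.000) = 6.950 °C.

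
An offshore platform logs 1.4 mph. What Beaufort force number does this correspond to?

1.4 mph = 0.6 m/s, which is Beaufort 1 (light air, 0.3–1.5 m/s).

Beaufort force 1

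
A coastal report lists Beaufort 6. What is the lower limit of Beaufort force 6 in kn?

Beaufort 6 (strong breeze) spans 22–27 knots.

22 kt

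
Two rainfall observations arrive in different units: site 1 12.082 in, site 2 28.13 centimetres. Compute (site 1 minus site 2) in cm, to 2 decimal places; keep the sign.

site 1: 12.082 in = 30.6883 cm.
Difference: 30.6883 − 28.1300 = 2.56 cm.

2.56 cm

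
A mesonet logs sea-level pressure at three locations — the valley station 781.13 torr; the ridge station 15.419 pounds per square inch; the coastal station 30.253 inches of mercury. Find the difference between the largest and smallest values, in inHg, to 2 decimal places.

the valley station: 781.13 mmHg = 30.7531 inHg.
the ridge station: 15.419 psi = 31.3934 inHg.
Spread: 31.3934 − 30.2530 = 1.14 inHg.

1.14 inHg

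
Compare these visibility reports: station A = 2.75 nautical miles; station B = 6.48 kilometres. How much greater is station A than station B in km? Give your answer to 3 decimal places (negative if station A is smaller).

-1.387 km

station A: 2.75 nmi = 5.09300 km.
Difference: 5.09300 − 6.48000 = -1.387 km.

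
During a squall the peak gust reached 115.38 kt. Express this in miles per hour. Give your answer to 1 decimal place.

132.8 mph

1 kt = 1.15078 mph, so 115.38 × 1.15078 = 132.8 mph.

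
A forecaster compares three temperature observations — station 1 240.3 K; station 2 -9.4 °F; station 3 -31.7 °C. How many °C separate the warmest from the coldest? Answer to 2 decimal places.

9.85 °C

station 1: 240.3 K = -32.850 °C.
station 2: -9.4 °F = -23.000 °C.
Spread: (-23.000) − (-32.850) = 9.850 °C.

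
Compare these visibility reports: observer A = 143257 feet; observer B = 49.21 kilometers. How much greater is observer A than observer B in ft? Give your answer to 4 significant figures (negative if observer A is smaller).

observer B: 49.21 km = 161450.13 ft.
Difference: 143257.00 − 161450.13 = -18190 ft.

-18190 ft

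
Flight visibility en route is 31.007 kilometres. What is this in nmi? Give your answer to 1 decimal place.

1 km = 0.539957 nmi, so 31.007 × 0.539957 = 16.7 nmi.

16.7 nmi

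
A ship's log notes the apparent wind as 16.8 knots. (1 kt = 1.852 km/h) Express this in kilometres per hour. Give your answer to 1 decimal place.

1 kt = 1.852 km/h, so 16.8 × 1.852 = 31.1 km/h.

31.1 km/h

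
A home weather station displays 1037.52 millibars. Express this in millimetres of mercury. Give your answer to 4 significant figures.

1 mb = 0.750062 mmHg, so 1037.52 × 0.750062 = 778.2 mmHg.

778.2 mmHg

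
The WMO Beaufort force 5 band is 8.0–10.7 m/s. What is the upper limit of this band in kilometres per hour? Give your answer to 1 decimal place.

8.0–10.7 m/s × 3.6 = 28.8–38.5 km/h.

38.5 km/h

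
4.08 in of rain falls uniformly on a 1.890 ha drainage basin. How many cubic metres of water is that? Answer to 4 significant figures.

1959 cubic metres

Depth: 4.08 in × 25.4 = 103.632 mm.
Area: 1.890 ha = 18900 m².
1 mm over 1 m² is 1 L, so volume = 103.632 × 18900 = 1958644.8 L = 1959 m³.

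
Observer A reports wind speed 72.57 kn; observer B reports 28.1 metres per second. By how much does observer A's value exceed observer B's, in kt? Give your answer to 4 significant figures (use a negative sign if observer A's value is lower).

observer B: 28.1 m/s = 54.6220 kt.
Difference: 72.5700 − 54.6220 = 17.95 kt.

17.95 kt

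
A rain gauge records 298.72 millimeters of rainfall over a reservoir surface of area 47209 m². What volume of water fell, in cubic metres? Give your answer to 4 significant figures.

14100 cubic metres

1 mm over 1 m² is 1 L, so volume = 298.72 × 47209 = 14102272 L = 14100 m³.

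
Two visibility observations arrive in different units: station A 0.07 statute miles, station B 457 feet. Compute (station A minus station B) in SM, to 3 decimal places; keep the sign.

station B: 457 ft = 0.08655 SM.
Difference: 0.07000 − 0.08655 = -0.017 SM.

-0.017 SM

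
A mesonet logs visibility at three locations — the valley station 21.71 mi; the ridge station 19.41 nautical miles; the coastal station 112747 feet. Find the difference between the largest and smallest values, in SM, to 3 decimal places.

the ridge station: 19.41 nmi = 22.33663 SM.
the coastal station: 112747 ft = 21.35360 SM.
Spread: 22.33663 − 21.35360 = 0.983 SM.

0.983 SM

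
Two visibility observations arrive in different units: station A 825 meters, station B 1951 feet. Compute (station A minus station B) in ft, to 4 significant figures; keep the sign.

755.7 ft

station A: 825 m = 2706.693 ft.
Difference: 2706.693 − 1951.000 = 755.7 ft.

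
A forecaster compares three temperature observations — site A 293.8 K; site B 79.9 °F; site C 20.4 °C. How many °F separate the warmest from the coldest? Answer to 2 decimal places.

site A: 293.8 K = 20.650 °C.
site B: 79.9 °F = 26.611 °C.
Spread: 26.611 − 20.400 = 6.211 °C = 11.18 °F.

11.18 °F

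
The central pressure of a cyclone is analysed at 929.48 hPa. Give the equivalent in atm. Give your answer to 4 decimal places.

0.9173 atm

1 hPa = 0.000986923 atm, so 929.48 × 0.000986923 = 0.9173 atm.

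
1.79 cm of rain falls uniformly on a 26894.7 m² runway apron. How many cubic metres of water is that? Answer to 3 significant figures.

Depth: 1.79 cm × 10 = 17.9 mm.
1 mm over 1 m² is 1 L, so volume = 17.9 × 26894.7 = 481415.13 L = 481 m³.

481 cubic metres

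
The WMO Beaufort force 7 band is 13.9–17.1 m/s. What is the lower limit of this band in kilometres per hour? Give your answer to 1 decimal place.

13.9–17.1 m/s × 3.6 = 50.0–61.6 km/h.

50.0 km/h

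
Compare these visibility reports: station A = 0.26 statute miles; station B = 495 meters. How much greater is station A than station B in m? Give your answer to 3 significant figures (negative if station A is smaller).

station A: 0.26 SM = 418.429 m.
Difference: 418.429 − 495.000 = -76.6 m.

-76.6 m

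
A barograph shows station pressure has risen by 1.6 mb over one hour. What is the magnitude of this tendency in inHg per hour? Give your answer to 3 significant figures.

0.0472 inHg per hour

1.6 mb / 1 h × 0.02953 inHg/mb = 0.0472 inHg/h.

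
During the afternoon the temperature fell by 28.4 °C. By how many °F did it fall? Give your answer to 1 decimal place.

For a temperature change the 32° offset cancels: Δ°F = 28.4 × 1.8 = 51.1 °F.

51.1 °F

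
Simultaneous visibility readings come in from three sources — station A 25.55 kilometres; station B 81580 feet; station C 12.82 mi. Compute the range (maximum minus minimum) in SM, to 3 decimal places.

station A: 25.55 km = 15.87603 SM.
station B: 81580 ft = 15.45076 SM.
Spread: 15.87603 − 12.82000 = 3.056 SM.

3.056 SM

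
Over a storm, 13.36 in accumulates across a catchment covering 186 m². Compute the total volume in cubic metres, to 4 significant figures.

Depth: 13.36 in × 25.4 = 339.344 mm.
1 mm over 1 m² is 1 L, so volume = 339.344 × 186 = 63117.984 L = 63.12 m³.

63.12 cubic metres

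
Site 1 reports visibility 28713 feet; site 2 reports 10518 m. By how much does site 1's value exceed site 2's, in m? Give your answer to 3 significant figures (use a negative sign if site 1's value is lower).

site 1: 28713 ft = 8751.72 m.
Difference: 8751.72 − 10518.00 = -1770 m.

-1770 m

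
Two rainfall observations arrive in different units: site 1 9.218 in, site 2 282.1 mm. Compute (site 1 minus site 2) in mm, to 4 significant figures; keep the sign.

site 1: 9.218 in = 234.1372 mm.
Difference: 234.1372 − 282.1000 = -47.96 mm.

-47.96 mm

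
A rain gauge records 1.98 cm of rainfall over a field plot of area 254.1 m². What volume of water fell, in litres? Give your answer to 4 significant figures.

5031 litres

Depth: 1.98 cm × 10 = 19.8 mm.
1 mm over 1 m² is 1 L, so volume = 19.8 × 254.1 = 5031.18 L ≈ 5031 L.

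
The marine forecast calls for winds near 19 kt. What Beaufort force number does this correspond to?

Beaufort force 5

19 kt lies in the Beaufort 5 band (fresh breeze, 17–21 kt).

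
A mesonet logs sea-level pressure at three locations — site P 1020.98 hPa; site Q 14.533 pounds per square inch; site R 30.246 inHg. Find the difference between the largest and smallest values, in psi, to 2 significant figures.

site P: 1020.98 hPa = 14.8081 psi.
site R: 30.246 inHg = 14.8554 psi.
Spread: 14.8554 − 14.5330 = 0.32 psi.

0.32 psi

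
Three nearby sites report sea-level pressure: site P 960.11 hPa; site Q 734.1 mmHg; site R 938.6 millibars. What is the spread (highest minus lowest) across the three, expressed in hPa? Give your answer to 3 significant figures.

40.1 hPa

site Q: 734.1 mmHg = 978.720 hPa.
site R: 938.6 mb = 938.600 hPa.
Spread: 978.720 − 938.600 = 40.1 hPa.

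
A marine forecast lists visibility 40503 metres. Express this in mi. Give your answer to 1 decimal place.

1 m = 0.000621371 SM, so 40503 × 0.000621371 = 25.2 SM.

25.2 SM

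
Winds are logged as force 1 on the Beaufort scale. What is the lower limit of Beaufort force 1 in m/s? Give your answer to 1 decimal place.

0.3 m/s

Beaufort 1 (light air) spans 0.3–1.5 m/s.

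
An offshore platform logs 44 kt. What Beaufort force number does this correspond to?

Beaufort force 9

44 kt lies in the Beaufort 9 band (strong gale, 41–47 kt).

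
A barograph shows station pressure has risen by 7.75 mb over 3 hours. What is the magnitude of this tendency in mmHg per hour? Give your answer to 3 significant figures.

1.94 mmHg per hour

7.75 mb / 3 h × 0.750062 mmHg/mb = 1.94 mmHg/h.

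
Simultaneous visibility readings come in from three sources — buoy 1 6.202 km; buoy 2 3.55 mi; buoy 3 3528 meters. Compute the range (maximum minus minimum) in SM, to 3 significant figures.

buoy 1: 6.202 km = 3.8537 SM.
buoy 3: 3528 m = 2.1922 SM.
Spread: 3.8537 − 2.1922 = 1.66 SM.

1.66 SM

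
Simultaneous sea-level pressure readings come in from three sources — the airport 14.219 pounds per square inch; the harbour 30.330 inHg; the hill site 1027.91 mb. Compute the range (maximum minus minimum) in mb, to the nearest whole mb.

48 mb

the airport: 14.219 psi = 980.37 mb.
the harbour: 30.330 inHg = 1027.09 mb.
Spread: 1027.91 − 980.37 = 48 mb.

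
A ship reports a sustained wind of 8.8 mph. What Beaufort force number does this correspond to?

Beaufort force 3

8.8 mph = 3.9 m/s, which is Beaufort 3 (gentle breeze, 3.4–5.4 m/s).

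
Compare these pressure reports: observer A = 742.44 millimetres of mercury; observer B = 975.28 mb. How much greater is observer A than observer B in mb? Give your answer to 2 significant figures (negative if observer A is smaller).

15 mb

observer A: 742.44 mmHg = 989.84 mb.
Difference: 989.84 − 975.28 = 15 mb.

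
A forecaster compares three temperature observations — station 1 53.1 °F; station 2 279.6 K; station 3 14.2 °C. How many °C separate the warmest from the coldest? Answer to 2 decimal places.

station 1: 53.1 °F = 11.722 °C.
station 2: 279.6 K = 6.450 °C.
Spread: 14.200 − 6.450 = 7.750 °C.

7.75 °C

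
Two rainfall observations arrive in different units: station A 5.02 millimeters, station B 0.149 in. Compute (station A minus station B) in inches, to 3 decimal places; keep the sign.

0.049 in

station A: 5.02 mm = 0.19764 in.
Difference: 0.19764 − 0.14900 = 0.049 in.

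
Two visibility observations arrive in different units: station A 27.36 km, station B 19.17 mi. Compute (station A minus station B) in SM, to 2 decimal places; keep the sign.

station A: 27.36 km = 17.0007 SM.
Difference: 17.0007 − 19.1700 = -2.17 SM.

-2.17 SM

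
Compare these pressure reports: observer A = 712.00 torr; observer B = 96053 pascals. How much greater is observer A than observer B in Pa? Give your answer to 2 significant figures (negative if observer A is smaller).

observer A: 712.00 mmHg = 94925.54 Pa.
Difference: 94925.54 − 96053.00 = -1100 Pa.

-1100 Pa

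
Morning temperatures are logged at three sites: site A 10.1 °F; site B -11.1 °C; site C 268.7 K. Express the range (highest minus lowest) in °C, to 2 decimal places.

7.72 °C

site A: 10.1 °F = -12.167 °C.
site C: 268.7 K = -4.450 °C.
Spread: (-4.450) − (-12.167) = 7.717 °C.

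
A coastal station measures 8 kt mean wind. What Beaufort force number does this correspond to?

8 kt lies in the Beaufort 3 band (gentle breeze, 7–10 kt).

Beaufort force 3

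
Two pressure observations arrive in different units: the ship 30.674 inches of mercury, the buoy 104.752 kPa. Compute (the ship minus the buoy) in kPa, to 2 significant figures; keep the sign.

the ship: 30.674 inHg = 103.8741 kPa.
Difference: 103.8741 − 104.7520 = -0.88 kPa.

-0.88 kPa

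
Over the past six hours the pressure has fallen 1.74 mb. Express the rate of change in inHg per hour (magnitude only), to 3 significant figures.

1.74 mb / 6 h × 0.02953 inHg/mb = 0.00856 inHg/h.

0.00856 inHg per hour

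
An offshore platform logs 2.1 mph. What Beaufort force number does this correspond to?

Beaufort force 1

2.1 mph = 0.9 m/s, which is Beaufort 1 (light air, 0.3–1.5 m/s).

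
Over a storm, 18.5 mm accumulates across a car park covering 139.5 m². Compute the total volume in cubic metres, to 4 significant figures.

2.581 cubic metres

1 mm over 1 m² is 1 L, so volume = 18.5 × 139.5 = 2580.75 L = 2.581 m³.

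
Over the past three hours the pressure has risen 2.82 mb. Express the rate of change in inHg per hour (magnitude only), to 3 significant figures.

2.82 mb / 3 h × 0.02953 inHg/mb = 0.0278 inHg/h.

0.0278 inHg per hour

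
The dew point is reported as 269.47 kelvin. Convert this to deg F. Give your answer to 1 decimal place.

25.4 °F

First to °C: -3.68 °C.
Then to °F: 25.4 °F.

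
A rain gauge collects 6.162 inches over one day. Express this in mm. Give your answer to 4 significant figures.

1 in = 25.4 mm, so 6.162 × 25.4 = 156.5 mm.

156.5 mm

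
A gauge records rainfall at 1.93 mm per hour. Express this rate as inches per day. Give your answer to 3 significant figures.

1.93 mm/hour × 0.0393701 in/mm × 24 hour/day = 1.82 in/day.

1.82 in/day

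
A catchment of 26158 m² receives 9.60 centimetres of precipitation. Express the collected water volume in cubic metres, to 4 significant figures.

Depth: 9.60 cm × 10 = 96 mm.
1 mm over 1 m² is 1 L, so volume = 96 × 26158 = 2511168 L = 2511 m³.

2511 cubic metres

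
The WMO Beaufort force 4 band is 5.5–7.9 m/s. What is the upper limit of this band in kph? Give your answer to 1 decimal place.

5.5–7.9 m/s × 3.6 = 19.8–28.4 km/h.

28.4 km/h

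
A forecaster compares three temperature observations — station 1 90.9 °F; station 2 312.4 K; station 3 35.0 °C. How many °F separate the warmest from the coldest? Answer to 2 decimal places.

station 1: 90.9 °F = 32.722 °C.
station 2: 312.4 K = 39.250 °C.
Spread: 39.250 − 32.722 = 6.528 °C = 11.75 °F.

11.75 °F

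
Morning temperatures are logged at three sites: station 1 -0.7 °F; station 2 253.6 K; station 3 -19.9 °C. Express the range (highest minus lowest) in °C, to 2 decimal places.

1.73 °C

station 1: -0.7 °F = -18.167 °C.
station 2: 253.6 K = -19.550 °C.
Spread: (-18.167) − (-19.900) = 1.733 °C.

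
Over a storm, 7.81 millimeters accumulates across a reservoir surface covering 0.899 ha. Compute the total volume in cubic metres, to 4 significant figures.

70.21 cubic metres

Area: 0.899 ha = 8990 m².
1 mm over 1 m² is 1 L, so volume = 7.81 × 8990 = 70211.9 L = 70.21 m³.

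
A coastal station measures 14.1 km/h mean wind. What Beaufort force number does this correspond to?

Beaufort force 3

14.1 km/h = 3.9 m/s, which is Beaufort 3 (gentle breeze, 3.4–5.4 m/s).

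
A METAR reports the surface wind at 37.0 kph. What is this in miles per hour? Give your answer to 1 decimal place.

1 km/h = 0.621371 mph, so 37.0 × 0.621371 = 23.0 mph.

23.0 mph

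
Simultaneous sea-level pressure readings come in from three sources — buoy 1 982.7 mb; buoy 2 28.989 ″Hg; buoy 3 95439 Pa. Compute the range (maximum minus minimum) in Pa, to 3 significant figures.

buoy 1: 982.7 mb = 98270.00 Pa.
buoy 2: 28.989 inHg = 98168.03 Pa.
Spread: 98270.00 − 95439.00 = 2830 Pa.

2830 Pa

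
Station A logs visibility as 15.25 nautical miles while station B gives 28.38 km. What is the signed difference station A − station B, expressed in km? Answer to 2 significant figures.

station A: 15.25 nmi = 28.2430 km.
Difference: 28.2430 − 28.3800 = -0.14 km.

-0.14 km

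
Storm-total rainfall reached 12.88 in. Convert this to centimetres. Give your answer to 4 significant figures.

1 in = 2.54 cm, so 12.88 × 2.54 = 32.72 cm.

32.72 cm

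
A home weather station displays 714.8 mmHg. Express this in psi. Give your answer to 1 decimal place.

13.8 psi

1 mmHg = 0.0193368 psi, so 714.8 × 0.0193368 = 13.8 psi.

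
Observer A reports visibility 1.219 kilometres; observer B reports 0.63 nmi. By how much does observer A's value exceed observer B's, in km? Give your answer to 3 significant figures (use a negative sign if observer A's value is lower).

0.0522 km

observer B: 0.63 nmi = 1.166760 km.
Difference: 1.219000 − 1.166760 = 0.0522 km.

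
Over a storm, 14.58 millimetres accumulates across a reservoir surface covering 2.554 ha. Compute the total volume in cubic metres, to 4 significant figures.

372.4 cubic metres

Area: 2.554 ha = 25540 m².
1 mm over 1 m² is 1 L, so volume = 14.58 × 25540 = 372373.2 L = 372.4 m³.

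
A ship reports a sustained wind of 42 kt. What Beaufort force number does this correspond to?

Beaufort force 9

42 kt lies in the Beaufort 9 band (strong gale, 41–47 kt).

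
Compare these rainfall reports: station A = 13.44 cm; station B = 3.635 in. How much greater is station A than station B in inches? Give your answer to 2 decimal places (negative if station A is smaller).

station A: 13.44 cm = 5.2913 in.
Difference: 5.2913 − 3.6350 = 1.66 in.

1.66 in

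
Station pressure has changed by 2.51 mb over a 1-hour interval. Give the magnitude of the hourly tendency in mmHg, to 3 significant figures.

2.51 mb / 1 h × 0.750062 mmHg/mb = 1.88 mmHg/h.

1.88 mmHg per hour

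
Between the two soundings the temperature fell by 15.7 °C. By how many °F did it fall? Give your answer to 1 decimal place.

A change of 1 °C equals a change of 1.8 °F: Δ°F = 15.7 × 1.8 = 28.3 °F.

28.3 °F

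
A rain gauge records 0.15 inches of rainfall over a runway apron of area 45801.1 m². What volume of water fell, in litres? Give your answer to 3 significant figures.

175000 litres

Depth: 0.15 in × 25.4 = 3.81 mm.
1 mm over 1 m² is 1 L, so volume = 3.81 × 45801.1 = 174502.19 L ≈ 175000 L.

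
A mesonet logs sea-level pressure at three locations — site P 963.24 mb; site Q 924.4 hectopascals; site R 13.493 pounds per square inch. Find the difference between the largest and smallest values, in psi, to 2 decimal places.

0.56 psi

site P: 963.24 mb = 13.9706 psi.
site Q: 924.4 hPa = 13.4073 psi.
Spread: 13.9706 − 13.4073 = 0.56 psi.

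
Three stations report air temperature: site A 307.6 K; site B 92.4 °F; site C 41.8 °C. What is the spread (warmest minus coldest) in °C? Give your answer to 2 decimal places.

site A: 307.6 K = 34.450 °C.
site B: 92.4 °F = 33.556 °C.
Spread: 41.800 − 33.556 = 8.244 °C.

8.24 °C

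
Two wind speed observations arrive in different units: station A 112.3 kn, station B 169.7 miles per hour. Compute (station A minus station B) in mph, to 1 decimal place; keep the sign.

station A: 112.3 kt = 129.233 mph.
Difference: 129.233 − 169.700 = -40.5 mph.

-40.5 mph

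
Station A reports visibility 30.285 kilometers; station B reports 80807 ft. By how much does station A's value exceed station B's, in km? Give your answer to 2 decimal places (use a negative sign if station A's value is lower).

station B: 80807 ft = 24.62997 km.
Difference: 30.28500 − 24.62997 = 5.66 km.

5.66 km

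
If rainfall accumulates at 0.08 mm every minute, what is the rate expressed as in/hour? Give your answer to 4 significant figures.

0.08 mm/minute × 0.0393701 in/mm × 60 minute/hour = 0.1890 in/hour.

0.1890 in/hour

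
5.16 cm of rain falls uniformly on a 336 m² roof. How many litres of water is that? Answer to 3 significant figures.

17300 litres

Depth: 5.16 cm × 10 = 51.6 mm.
1 mm over 1 m² is 1 L, so volume = 51.6 × 336 = 17337.6 L ≈ 17300 L.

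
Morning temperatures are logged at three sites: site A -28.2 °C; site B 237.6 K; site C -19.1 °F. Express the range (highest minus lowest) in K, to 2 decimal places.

site B: 237.6 K = -35.550 °C.
site C: -19.1 °F = -28.389 °C.
Spread: (-28.200) − (-35.550) = 7.350 °C.

7.35 K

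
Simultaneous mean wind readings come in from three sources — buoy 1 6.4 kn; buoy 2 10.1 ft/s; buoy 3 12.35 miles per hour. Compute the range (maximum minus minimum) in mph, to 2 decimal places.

buoy 1: 6.4 kt = 7.3650 mph.
buoy 2: 10.1 ft/s = 6.8864 mph.
Spread: 12.3500 − 6.8864 = 5.46 mph.

5.46 mph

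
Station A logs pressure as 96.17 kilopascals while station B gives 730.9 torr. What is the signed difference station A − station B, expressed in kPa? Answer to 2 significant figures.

-1.3 kPa

station B: 730.9 mmHg = 97.445 kPa.
Difference: 96.170 − 97.445 = -1.3 kPa.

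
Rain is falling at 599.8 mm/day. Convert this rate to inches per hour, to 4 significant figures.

599.8 mm/day × 0.0393701 in/mm × 0.0416667 day/hour = 0.9839 in/hour.

0.9839 in/hour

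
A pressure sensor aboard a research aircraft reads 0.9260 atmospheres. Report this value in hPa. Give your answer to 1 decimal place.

938.3 hPa

1 atm = 1013.25 hPa, so 0.9260 × 1013.25 = 938.3 hPa.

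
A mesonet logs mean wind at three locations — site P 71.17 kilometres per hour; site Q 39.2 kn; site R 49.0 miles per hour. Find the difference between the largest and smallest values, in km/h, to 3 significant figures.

site Q: 39.2 kt = 72.5984 km/h.
site R: 49.0 mph = 78.8579 km/h.
Spread: 78.8579 − 71.1700 = 7.69 km/h.

7.69 km/h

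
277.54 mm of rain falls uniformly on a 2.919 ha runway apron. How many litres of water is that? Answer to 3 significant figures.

8100000 litres

Area: 2.919 ha = 29190 m².
1 mm over 1 m² is 1 L, so volume = 277.54 × 29190 = 8101392.6 L ≈ 8100000 L.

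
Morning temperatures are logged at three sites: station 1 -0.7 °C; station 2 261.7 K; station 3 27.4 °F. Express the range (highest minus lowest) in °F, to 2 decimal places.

station 2: 261.7 K = -11.450 °C.
station 3: 27.4 °F = -2.556 °C.
Spread: (-0.700) − (-11.450) = 10.750 °C = 19.35 °F.

19.35 °F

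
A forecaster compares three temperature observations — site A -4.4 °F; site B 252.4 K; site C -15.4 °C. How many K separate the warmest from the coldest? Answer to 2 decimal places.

site A: -4.4 °F = -20.222 °C.
site B: 252.4 K = -20.750 °C.
Spread: (-15.400) − (-20.750) = 5.350 °C.

5.35 K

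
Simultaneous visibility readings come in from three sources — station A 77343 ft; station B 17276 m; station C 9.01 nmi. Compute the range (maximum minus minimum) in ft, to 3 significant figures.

station B: 17276 m = 56679.79 ft.
station C: 9.01 nmi = 54745.80 ft.
Spread: 77343.00 − 54745.80 = 22600 ft.

22600 ft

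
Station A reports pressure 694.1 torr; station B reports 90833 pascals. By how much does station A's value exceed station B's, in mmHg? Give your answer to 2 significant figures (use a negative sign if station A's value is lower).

13 mmHg

station B: 90833 Pa = 681.30 mmHg.
Difference: 694.10 − 681.30 = 13 mmHg.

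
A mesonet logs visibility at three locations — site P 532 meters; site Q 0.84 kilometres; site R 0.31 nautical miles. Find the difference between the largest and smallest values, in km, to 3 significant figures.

site P: 532 m = 0.53200 km.
site R: 0.31 nmi = 0.57412 km.
Spread: 0.84000 − 0.53200 = 0.308 km.

0.308 km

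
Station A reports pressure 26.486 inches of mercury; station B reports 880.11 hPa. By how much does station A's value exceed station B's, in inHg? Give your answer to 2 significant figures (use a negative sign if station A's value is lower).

0.50 inHg

station B: 880.11 hPa = 25.9896 inHg.
Difference: 26.4860 − 25.9896 = 0.50 inHg.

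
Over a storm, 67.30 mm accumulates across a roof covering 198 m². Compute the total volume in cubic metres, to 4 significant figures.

13.33 cubic metres

1 mm over 1 m² is 1 L, so volume = 67.3 × 198 = 13325.4 L = 13.33 m³.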